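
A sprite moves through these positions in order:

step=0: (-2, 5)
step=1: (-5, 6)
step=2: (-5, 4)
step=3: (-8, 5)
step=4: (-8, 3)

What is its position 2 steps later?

Step-to-step displacements: (-3, +1), (+0, -2), (-3, +1), (+0, -2) — a repeating cycle of length 2.
step 5: apply (-3, +1) → (-11, 4)
step 6: apply (+0, -2) → (-11, 2)

(-11, 2)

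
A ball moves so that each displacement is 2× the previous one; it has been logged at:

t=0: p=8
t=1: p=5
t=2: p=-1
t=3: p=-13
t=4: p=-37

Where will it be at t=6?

p=-181

The jumps are -3, -6, -12, -24 — a geometric progression with ratio 2.
step 5: -37 − 48 → p=-85
step 6: -85 − 96 → p=-181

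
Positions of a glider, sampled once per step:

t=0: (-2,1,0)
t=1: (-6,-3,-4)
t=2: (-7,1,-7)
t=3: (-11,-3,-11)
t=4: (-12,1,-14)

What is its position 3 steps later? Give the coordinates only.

Differencing gives (-4,-4,-4), (-1,+4,-3), (-4,-4,-4), (-1,+4,-3). This is the pattern (-4,-4,-4), (-1,+4,-3) repeated.
step 5: apply (-4,-4,-4) → (-16,-3,-18)
step 6: apply (-1,+4,-3) → (-17,1,-21)
step 7: apply (-4,-4,-4) → (-21,-3,-25)

(-21,-3,-25)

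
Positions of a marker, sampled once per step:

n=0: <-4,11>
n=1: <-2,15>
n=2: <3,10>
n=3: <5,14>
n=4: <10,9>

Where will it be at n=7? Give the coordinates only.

<19,12>

Step-to-step displacements: <+2,+4>, <+5,-5>, <+2,+4>, <+5,-5> — a repeating cycle of length 2.
step 5: apply <+2,+4> → <12,13>
step 6: apply <+5,-5> → <17,8>
step 7: apply <+2,+4> → <19,12>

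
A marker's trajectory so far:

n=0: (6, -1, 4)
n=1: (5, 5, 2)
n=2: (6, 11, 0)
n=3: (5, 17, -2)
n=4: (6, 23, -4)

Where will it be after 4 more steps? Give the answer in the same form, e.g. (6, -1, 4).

(6, 47, -12)

The first coordinate repeats the cycle [6, 5] with period 2; step 8 mod 2 = 0, giving 6.
The second coordinate changes by +6 each step, so at step 8 it is -1 + 8·(6) = 47.
The third coordinate changes by -2 each step, so at step 8 it is 4 + 8·(-2) = -12.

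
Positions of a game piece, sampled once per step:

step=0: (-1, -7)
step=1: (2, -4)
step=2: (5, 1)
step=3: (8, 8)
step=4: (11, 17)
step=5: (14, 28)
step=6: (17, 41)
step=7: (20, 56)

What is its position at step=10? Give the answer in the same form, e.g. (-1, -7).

Successive displacements: (+3, +3), (+3, +5), (+3, +7), (+3, +9), (+3, +11), (+3, +13), (+3, +15) — each changes by (+0, +2).
step 8: (20, 56) + (+3, +17) → (23, 73)
step 9: (23, 73) + (+3, +19) → (26, 92)
step 10: (26, 92) + (+3, +21) → (29, 113)

(29, 113)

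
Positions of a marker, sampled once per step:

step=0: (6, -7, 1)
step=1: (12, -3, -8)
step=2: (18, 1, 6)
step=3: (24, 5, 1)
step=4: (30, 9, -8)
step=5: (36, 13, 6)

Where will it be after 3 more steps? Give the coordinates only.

(54, 25, 6)

First: linear, +6 per step → 54 at step 8.
Second: linear, +4 per step → 25 at step 8.
Third: cycles through 1, -8, 6 every 3 steps. Step 8 lands at position 2 of the cycle → 6.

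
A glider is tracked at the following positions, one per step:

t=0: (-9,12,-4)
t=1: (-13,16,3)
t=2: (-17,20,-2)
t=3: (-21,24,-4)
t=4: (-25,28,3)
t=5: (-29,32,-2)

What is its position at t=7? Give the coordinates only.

(-37,40,3)

The first coordinate changes by -4 each step, so at step 7 it is -9 + 7·(-4) = -37.
The second coordinate changes by +4 each step, so at step 7 it is 12 + 7·(4) = 40.
The third coordinate repeats the cycle [-4, 3, -2] with period 3; step 7 mod 3 = 1, giving 3.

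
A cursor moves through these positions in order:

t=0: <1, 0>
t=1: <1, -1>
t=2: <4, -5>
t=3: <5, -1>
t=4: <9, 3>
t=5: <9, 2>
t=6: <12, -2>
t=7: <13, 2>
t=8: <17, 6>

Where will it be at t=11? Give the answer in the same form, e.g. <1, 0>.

The moves between consecutive positions are <+0, -1>, <+3, -4>, <+1, +4>, <+4, +4>, <+0, -1>, <+3, -4>, <+1, +4>, <+4, +4>; they repeat the 4-cycle [<+0, -1>, <+3, -4>, <+1, +4>, <+4, +4>].
step 9: apply <+0, -1> → <17, 5>
step 10: apply <+3, -4> → <20, 1>
step 11: apply <+1, +4> → <21, 5>

<21, 5>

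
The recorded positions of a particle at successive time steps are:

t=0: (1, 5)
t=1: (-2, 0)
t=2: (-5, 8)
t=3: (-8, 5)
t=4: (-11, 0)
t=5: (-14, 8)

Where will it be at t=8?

(-23, 8)

First: linear, -3 per step → -23 at step 8.
Second: cycles through 5, 0, 8 every 3 steps. Step 8 lands at position 2 of the cycle → 8.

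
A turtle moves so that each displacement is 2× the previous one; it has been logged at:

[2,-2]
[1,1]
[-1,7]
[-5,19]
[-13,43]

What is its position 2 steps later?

The jumps are [-1,+3], [-2,+6], [-4,+12], [-8,+24] — a geometric progression with ratio 2.
step 5: [-13,43] + [-16,+48] → [-29,91]
step 6: [-29,91] + [-32,+96] → [-61,187]

[-61,187]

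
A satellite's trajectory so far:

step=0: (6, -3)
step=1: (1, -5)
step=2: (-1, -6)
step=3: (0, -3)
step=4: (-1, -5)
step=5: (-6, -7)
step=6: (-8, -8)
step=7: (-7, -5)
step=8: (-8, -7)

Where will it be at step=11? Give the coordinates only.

(-14, -7)

Differencing gives (-5, -2), (-2, -1), (+1, +3), (-1, -2), (-5, -2), (-2, -1), (+1, +3), (-1, -2). This is the pattern (-5, -2), (-2, -1), (+1, +3), (-1, -2) repeated.
step 9: apply (-5, -2) → (-13, -9)
step 10: apply (-2, -1) → (-15, -10)
step 11: apply (+1, +3) → (-14, -7)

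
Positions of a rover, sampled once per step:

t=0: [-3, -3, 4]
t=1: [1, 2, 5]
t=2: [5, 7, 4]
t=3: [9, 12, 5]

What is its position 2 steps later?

The first coordinate changes by +4 each step, so at step 5 it is -3 + 5·(4) = 17.
The second coordinate changes by +5 each step, so at step 5 it is -3 + 5·(5) = 22.
The third coordinate repeats the cycle [4, 5] with period 2; step 5 mod 2 = 1, giving 5.

[17, 22, 5]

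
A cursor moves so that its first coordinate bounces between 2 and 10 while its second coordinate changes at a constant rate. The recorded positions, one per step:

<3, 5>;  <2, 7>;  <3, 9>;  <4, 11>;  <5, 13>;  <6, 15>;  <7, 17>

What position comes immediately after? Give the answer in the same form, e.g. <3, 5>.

<8, 19>

The first coordinate travels 1 per step and bounces off the walls at 2 and 10.
  step 7: 7 → 8
The second coordinate changes by +2 each step: at step 7 it is 19.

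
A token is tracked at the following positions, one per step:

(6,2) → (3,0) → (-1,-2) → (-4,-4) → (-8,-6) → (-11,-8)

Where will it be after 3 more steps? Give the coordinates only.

(-22,-14)

Step-to-step displacements: (-3,-2), (-4,-2), (-3,-2), (-4,-2), (-3,-2) — a repeating cycle of length 2.
step 6: apply (-4,-2) → (-15,-10)
step 7: apply (-3,-2) → (-18,-12)
step 8: apply (-4,-2) → (-22,-14)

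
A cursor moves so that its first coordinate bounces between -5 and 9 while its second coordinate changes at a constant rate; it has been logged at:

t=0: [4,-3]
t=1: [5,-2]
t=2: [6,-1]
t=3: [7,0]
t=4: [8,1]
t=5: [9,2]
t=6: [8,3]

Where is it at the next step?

[7,4]

The first coordinate reflects between -5 and 9, moving 1 per step.
  step 7: 8 → 7
The second coordinate changes by +1 each step: at step 7 it is 4.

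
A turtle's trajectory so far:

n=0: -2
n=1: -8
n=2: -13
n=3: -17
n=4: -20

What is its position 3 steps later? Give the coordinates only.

-23

Successive displacements: -6, -5, -4, -3 — each changes by +1.
step 5: -20 − 2 → -22
step 6: -22 − 1 → -23
step 7: -23 + 0 → -23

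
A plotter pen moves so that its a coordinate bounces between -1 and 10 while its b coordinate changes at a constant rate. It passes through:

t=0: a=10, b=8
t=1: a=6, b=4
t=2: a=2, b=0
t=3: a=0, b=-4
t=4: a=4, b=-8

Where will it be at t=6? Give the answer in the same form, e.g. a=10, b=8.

a=8, b=-16

The a coordinate travels 4 per step and bounces off the walls at -1 and 10.
  step 5: 4 → 8
  step 6: 8 → 8
The b coordinate changes by -4 each step: at step 6 it is -16.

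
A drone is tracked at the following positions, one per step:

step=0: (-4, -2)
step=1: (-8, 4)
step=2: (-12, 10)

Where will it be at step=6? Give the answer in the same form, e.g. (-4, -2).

(-28, 34)

Constant displacement of (-4, +6) per step.
step 3: (-12, 10) + (-4, +6) → (-16, 16)
step 4: (-16, 16) + (-4, +6) → (-20, 22)
step 5: (-20, 22) + (-4, +6) → (-24, 28)
step 6: (-24, 28) + (-4, +6) → (-28, 34)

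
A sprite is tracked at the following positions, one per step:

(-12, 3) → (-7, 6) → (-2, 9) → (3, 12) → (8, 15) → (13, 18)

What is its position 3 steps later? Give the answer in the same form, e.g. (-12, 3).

(28, 27)

Constant displacement of (+5, +3) per step.
step 6: (13, 18) + (+5, +3) → (18, 21)
step 7: (18, 21) + (+5, +3) → (23, 24)
step 8: (23, 24) + (+5, +3) → (28, 27)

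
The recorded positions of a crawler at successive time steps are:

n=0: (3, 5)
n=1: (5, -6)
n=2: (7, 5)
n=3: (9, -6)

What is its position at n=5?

First: linear, +2 per step → 13 at step 5.
Second: cycles through 5, -6 every 2 steps. Step 5 lands at position 1 of the cycle → -6.

(13, -6)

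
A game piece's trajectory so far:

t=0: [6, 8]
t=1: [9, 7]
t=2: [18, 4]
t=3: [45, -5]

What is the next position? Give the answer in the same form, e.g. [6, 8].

Step-to-step displacements: [+3, -1], [+9, -3], [+27, -9]; each is 3× the previous.
step 4: [45, -5] + [+81, -27] → [126, -32]

[126, -32]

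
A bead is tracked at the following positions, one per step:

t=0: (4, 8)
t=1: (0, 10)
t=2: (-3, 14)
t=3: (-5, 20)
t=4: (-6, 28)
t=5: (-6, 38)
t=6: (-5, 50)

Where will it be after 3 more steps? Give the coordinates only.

(4, 98)

First differences are (-4, +2), (-3, +4), (-2, +6), (-1, +8), (+0, +10), (+1, +12); their common second difference is (+1, +2) (constant acceleration).
step 7: (-5, 50) + (+2, +14) → (-3, 64)
step 8: (-3, 64) + (+3, +16) → (0, 80)
step 9: (0, 80) + (+4, +18) → (4, 98)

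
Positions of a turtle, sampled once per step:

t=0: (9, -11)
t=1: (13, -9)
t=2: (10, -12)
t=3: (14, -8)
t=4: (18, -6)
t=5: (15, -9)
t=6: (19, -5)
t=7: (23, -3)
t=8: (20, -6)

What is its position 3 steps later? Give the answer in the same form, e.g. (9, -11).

The moves between consecutive positions are (+4, +2), (-3, -3), (+4, +4), (+4, +2), (-3, -3), (+4, +4), (+4, +2), (-3, -3); they repeat the 3-cycle [(+4, +2), (-3, -3), (+4, +4)].
step 9: apply (+4, +4) → (24, -2)
step 10: apply (+4, +2) → (28, 0)
step 11: apply (-3, -3) → (25, -3)

(25, -3)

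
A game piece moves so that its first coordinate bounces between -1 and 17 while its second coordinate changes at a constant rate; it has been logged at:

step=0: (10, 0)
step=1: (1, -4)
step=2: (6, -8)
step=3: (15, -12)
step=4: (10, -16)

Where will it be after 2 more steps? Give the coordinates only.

(6, -24)

The first coordinate travels 9 per step and bounces off the walls at -1 and 17.
  step 5: 10 → 1
  step 6: 1 → 6
The second coordinate changes by -4 each step: at step 6 it is -24.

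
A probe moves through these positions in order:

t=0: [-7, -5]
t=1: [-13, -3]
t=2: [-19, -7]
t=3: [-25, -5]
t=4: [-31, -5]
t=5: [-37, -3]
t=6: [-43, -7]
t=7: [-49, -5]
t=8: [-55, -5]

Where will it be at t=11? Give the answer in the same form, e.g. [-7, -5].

The first coordinate changes by -6 each step, so at step 11 it is -7 + 11·(-6) = -73.
The second coordinate repeats the cycle [-5, -3, -7, -5] with period 4; step 11 mod 4 = 3, giving -5.

[-73, -5]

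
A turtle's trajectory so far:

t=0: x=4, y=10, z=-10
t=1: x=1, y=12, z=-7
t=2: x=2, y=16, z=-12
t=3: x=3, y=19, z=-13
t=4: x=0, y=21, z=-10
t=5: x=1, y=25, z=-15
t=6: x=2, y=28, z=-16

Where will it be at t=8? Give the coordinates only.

x=0, y=34, z=-18

Differencing gives (-3, +2, +3), (+1, +4, -5), (+1, +3, -1), (-3, +2, +3), (+1, +4, -5), (+1, +3, -1). This is the pattern (-3, +2, +3), (+1, +4, -5), (+1, +3, -1) repeated.
step 7: apply (-3, +2, +3) → x=-1, y=30, z=-13
step 8: apply (+1, +4, -5) → x=0, y=34, z=-18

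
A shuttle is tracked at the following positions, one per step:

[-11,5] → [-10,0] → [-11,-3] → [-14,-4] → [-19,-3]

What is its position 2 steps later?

First differences are [+1,-5], [-1,-3], [-3,-1], [-5,+1]; their common second difference is [-2,+2] (constant acceleration).
step 5: [-19,-3] + [-7,+3] → [-26,0]
step 6: [-26,0] + [-9,+5] → [-35,5]

[-35,5]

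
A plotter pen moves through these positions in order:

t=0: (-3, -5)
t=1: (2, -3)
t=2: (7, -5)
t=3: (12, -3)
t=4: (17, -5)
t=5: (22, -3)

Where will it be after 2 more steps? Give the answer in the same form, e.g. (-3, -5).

(32, -3)

The first coordinate changes by +5 each step, so at step 7 it is -3 + 7·(5) = 32.
The second coordinate repeats the cycle [-5, -3] with period 2; step 7 mod 2 = 1, giving -3.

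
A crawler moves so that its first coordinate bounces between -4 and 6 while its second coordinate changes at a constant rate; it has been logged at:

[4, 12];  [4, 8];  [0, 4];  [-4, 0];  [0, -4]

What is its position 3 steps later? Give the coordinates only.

[0, -16]

The first coordinate reflects between -4 and 6, moving 4 per step.
  step 5: 0 → 4
  step 6: 4 → 4
  step 7: 4 → 0
The second coordinate changes by -4 each step: at step 7 it is -16.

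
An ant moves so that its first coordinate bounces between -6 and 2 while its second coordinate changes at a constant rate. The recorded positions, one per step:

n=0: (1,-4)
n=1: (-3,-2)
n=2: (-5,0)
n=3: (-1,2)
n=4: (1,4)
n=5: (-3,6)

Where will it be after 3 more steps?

(1,12)

The first coordinate reflects between -6 and 2, moving 4 per step.
  step 6: -3 → -5
  step 7: -5 → -1
  step 8: -1 → 1
The second coordinate changes by +2 each step: at step 8 it is 12.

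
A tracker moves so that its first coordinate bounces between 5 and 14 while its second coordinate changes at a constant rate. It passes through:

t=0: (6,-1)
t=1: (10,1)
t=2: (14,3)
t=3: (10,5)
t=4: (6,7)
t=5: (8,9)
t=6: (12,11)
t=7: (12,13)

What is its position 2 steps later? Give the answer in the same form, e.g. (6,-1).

(6,17)

The first coordinate reflects between 5 and 14, moving 4 per step.
  step 8: 12 → 8
  step 9: 8 → 6
The second coordinate changes by +2 each step: at step 9 it is 17.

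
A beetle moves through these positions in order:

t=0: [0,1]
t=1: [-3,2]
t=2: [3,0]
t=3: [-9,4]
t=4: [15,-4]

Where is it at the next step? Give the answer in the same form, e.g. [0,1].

[-33,12]

Consecutive displacements [-3,+1], [+6,-2], [-12,+4], [+24,-8] scale by a factor of -2 each step.
step 5: [15,-4] + [-48,+16] → [-33,12]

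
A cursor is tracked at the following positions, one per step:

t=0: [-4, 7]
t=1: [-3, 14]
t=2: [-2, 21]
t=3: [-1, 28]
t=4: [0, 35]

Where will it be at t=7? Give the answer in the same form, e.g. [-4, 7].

The position changes by [+1, +7] every step.
step 5: [0, 35] + [+1, +7] → [1, 42]
step 6: [1, 42] + [+1, +7] → [2, 49]
step 7: [2, 49] + [+1, +7] → [3, 56]

[3, 56]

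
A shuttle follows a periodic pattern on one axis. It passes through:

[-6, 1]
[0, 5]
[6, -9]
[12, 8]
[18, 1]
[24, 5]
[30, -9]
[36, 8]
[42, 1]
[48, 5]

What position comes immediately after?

First: linear, +6 per step → 54 at step 10.
Second: cycles through 1, 5, -9, 8 every 4 steps. Step 10 lands at position 2 of the cycle → -9.

[54, -9]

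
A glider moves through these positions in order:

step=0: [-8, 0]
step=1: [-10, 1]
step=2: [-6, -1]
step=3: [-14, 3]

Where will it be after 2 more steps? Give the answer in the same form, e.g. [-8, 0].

Consecutive displacements [-2, +1], [+4, -2], [-8, +4] scale by a factor of -2 each step.
step 4: [-14, 3] + [+16, -8] → [2, -5]
step 5: [2, -5] + [-32, +16] → [-30, 11]

[-30, 11]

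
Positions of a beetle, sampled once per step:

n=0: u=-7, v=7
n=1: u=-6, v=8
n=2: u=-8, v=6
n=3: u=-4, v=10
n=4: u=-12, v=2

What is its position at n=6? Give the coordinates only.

Step-to-step displacements: (+1, +1), (-2, -2), (+4, +4), (-8, -8); each is -2× the previous.
step 5: u=-12, v=2 + (+16, +16) → u=4, v=18
step 6: u=4, v=18 + (-32, -32) → u=-28, v=-14

u=-28, v=-14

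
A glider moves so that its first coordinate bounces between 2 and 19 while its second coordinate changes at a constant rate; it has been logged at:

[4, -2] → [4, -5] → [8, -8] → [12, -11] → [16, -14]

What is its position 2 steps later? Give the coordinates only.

The first coordinate travels 4 per step and bounces off the walls at 2 and 19.
  step 5: 16 → 18
  step 6: 18 → 14
The second coordinate changes by -3 each step: at step 6 it is -20.

[14, -20]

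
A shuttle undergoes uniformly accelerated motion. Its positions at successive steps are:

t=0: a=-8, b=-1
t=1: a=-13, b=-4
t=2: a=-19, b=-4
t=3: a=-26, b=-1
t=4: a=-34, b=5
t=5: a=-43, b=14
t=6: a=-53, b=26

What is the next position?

a=-64, b=41

First differences are (-5, -3), (-6, +0), (-7, +3), (-8, +6), (-9, +9), (-10, +12); their common second difference is (-1, +3) (constant acceleration).
step 7: a=-53, b=26 + (-11, +15) → a=-64, b=41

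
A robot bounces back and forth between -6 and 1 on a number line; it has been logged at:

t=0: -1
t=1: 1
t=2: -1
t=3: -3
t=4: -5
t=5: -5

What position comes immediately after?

-3

The value travels 2 per step and bounces off the walls at -6 and 1.
  step 6: -5 → -3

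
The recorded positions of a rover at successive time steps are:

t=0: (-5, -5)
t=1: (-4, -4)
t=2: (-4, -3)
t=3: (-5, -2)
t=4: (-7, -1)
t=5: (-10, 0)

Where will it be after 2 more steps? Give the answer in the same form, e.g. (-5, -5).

(-19, 2)

Successive displacements: (+1, +1), (+0, +1), (-1, +1), (-2, +1), (-3, +1) — each changes by (-1, +0).
step 6: (-10, 0) + (-4, +1) → (-14, 1)
step 7: (-14, 1) + (-5, +1) → (-19, 2)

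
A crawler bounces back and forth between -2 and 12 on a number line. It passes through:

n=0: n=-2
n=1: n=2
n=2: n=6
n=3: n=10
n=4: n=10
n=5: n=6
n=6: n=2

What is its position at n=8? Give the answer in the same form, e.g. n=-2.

n=2

The value travels 4 per step and bounces off the walls at -2 and 12.
  step 7: 2 → -2
  step 8: -2 → 2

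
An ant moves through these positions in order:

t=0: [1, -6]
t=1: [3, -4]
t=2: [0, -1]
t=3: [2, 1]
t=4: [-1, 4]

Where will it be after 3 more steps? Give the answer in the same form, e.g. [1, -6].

[0, 11]

Step-to-step displacements: [+2, +2], [-3, +3], [+2, +2], [-3, +3] — a repeating cycle of length 2.
step 5: apply [+2, +2] → [1, 6]
step 6: apply [-3, +3] → [-2, 9]
step 7: apply [+2, +2] → [0, 11]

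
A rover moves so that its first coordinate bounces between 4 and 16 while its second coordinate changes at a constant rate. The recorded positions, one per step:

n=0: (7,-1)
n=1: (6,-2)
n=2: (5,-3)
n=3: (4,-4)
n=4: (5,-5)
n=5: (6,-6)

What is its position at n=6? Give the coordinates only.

The first coordinate reflects between 4 and 16, moving 1 per step.
  step 6: 6 → 7
The second coordinate changes by -1 each step: at step 6 it is -7.

(7,-7)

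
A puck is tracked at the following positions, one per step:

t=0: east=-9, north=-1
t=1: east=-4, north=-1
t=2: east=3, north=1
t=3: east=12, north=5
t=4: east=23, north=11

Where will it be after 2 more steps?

east=51, north=29

Successive displacements: (+5, +0), (+7, +2), (+9, +4), (+11, +6) — each changes by (+2, +2).
step 5: east=23, north=11 + (+13, +8) → east=36, north=19
step 6: east=36, north=19 + (+15, +10) → east=51, north=29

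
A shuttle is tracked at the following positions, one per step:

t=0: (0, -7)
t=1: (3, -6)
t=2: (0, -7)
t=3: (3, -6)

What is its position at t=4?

Step-to-step displacements: (+3, +1), (-3, -1), (+3, +1); each is -1× the previous.
step 4: (3, -6) + (-3, -1) → (0, -7)

(0, -7)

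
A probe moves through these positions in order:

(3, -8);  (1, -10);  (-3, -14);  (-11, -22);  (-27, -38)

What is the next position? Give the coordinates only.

(-59, -70)

Step-to-step displacements: (-2, -2), (-4, -4), (-8, -8), (-16, -16); each is 2× the previous.
step 5: (-27, -38) + (-32, -32) → (-59, -70)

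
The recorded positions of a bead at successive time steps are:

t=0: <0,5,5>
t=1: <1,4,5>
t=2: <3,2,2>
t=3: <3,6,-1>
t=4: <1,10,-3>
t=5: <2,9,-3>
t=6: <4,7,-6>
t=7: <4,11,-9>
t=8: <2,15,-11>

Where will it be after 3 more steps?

The moves between consecutive positions are <+1,-1,+0>, <+2,-2,-3>, <+0,+4,-3>, <-2,+4,-2>, <+1,-1,+0>, <+2,-2,-3>, <+0,+4,-3>, <-2,+4,-2>; they repeat the 4-cycle [<+1,-1,+0>, <+2,-2,-3>, <+0,+4,-3>, <-2,+4,-2>].
step 9: apply <+1,-1,+0> → <3,14,-11>
step 10: apply <+2,-2,-3> → <5,12,-14>
step 11: apply <+0,+4,-3> → <5,16,-17>

<5,16,-17>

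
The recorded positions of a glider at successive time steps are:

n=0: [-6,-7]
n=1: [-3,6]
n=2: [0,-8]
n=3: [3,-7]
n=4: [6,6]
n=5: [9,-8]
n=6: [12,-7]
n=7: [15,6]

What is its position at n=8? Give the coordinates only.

[18,-8]

First: linear, +3 per step → 18 at step 8.
Second: cycles through -7, 6, -8 every 3 steps. Step 8 lands at position 2 of the cycle → -8.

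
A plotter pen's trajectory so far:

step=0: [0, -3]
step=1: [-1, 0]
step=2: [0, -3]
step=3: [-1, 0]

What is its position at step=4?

Consecutive displacements [-1, +3], [+1, -3], [-1, +3] scale by a factor of -1 each step.
step 4: [-1, 0] + [+1, -3] → [0, -3]

[0, -3]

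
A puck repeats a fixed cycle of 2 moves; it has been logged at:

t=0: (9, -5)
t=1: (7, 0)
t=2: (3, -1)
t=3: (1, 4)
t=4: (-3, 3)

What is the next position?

Step-to-step displacements: (-2, +5), (-4, -1), (-2, +5), (-4, -1) — a repeating cycle of length 2.
step 5: apply (-2, +5) → (-5, 8)

(-5, 8)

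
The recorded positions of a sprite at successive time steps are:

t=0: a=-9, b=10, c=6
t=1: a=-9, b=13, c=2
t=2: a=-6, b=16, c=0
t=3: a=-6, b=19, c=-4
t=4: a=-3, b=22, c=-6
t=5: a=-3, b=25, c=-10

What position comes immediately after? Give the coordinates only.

Step-to-step displacements: (+0, +3, -4), (+3, +3, -2), (+0, +3, -4), (+3, +3, -2), (+0, +3, -4) — a repeating cycle of length 2.
step 6: apply (+3, +3, -2) → a=0, b=28, c=-12

a=0, b=28, c=-12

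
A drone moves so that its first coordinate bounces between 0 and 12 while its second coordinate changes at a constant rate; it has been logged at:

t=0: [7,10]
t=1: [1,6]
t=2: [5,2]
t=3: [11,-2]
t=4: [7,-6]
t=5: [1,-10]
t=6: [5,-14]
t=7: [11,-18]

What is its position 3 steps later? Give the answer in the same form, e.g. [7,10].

[5,-30]

The first coordinate travels 6 per step and bounces off the walls at 0 and 12.
  step 8: 11 → 7
  step 9: 7 → 1
  step 10: 1 → 5
The second coordinate changes by -4 each step: at step 10 it is -30.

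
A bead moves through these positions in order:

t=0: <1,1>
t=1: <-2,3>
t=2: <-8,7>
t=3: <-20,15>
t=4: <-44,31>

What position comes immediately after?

Step-to-step displacements: <-3,+2>, <-6,+4>, <-12,+8>, <-24,+16>; each is 2× the previous.
step 5: <-44,31> + <-48,+32> → <-92,63>

<-92,63>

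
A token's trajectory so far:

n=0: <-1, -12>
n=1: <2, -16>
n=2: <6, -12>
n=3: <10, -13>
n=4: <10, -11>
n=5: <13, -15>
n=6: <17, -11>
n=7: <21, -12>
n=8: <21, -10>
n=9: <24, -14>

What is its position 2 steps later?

<32, -11>

Differencing gives <+3, -4>, <+4, +4>, <+4, -1>, <+0, +2>, <+3, -4>, <+4, +4>, <+4, -1>, <+0, +2>, <+3, -4>. This is the pattern <+3, -4>, <+4, +4>, <+4, -1>, <+0, +2> repeated.
step 10: apply <+4, +4> → <28, -10>
step 11: apply <+4, -1> → <32, -11>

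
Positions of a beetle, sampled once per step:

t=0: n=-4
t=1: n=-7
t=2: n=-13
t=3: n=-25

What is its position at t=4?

n=-49

Step-to-step displacements: -3, -6, -12; each is 2× the previous.
step 4: -25 − 24 → n=-49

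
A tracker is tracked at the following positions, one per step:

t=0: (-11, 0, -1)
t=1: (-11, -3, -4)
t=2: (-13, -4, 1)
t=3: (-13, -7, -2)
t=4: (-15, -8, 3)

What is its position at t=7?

(-17, -15, 2)

The moves between consecutive positions are (+0, -3, -3), (-2, -1, +5), (+0, -3, -3), (-2, -1, +5); they repeat the 2-cycle [(+0, -3, -3), (-2, -1, +5)].
step 5: apply (+0, -3, -3) → (-15, -11, 0)
step 6: apply (-2, -1, +5) → (-17, -12, 5)
step 7: apply (+0, -3, -3) → (-17, -15, 2)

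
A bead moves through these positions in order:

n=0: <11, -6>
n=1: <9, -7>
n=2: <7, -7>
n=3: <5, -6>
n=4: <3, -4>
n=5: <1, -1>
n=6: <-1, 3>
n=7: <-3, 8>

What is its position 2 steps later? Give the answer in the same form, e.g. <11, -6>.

<-7, 21>

First differences are <-2, -1>, <-2, +0>, <-2, +1>, <-2, +2>, <-2, +3>, <-2, +4>, <-2, +5>; their common second difference is <+0, +1> (constant acceleration).
step 8: <-3, 8> + <-2, +6> → <-5, 14>
step 9: <-5, 14> + <-2, +7> → <-7, 21>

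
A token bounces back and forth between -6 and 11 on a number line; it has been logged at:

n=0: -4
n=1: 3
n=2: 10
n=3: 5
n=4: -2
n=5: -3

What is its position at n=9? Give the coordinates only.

-3

The value travels 7 per step and bounces off the walls at -6 and 11.
  step 6: -3 → 4
  step 7: 4 → 11
  step 8: 11 → 4
  step 9: 4 → -3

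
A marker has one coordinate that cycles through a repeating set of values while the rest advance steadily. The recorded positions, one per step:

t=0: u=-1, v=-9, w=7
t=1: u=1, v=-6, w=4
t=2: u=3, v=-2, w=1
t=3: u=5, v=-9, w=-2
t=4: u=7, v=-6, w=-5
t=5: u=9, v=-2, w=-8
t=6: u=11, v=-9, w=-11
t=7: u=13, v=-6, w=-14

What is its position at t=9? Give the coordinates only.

U: linear, +2 per step → 17 at step 9.
V: cycles through -9, -6, -2 every 3 steps. Step 9 lands at position 0 of the cycle → -9.
W: linear, -3 per step → -20 at step 9.

u=17, v=-9, w=-20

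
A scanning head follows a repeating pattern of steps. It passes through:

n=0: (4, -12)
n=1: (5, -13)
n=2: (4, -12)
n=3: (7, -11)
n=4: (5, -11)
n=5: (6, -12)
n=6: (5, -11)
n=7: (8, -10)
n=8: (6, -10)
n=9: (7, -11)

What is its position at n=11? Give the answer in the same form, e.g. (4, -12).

(9, -9)

Step-to-step displacements: (+1, -1), (-1, +1), (+3, +1), (-2, +0), (+1, -1), (-1, +1), (+3, +1), (-2, +0), (+1, -1) — a repeating cycle of length 4.
step 10: apply (-1, +1) → (6, -10)
step 11: apply (+3, +1) → (9, -9)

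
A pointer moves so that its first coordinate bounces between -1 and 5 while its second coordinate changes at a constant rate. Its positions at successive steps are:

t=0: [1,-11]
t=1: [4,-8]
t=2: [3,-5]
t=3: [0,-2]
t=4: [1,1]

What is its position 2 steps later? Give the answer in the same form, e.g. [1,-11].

[3,7]

The first coordinate reflects between -1 and 5, moving 3 per step.
  step 5: 1 → 4
  step 6: 4 → 3
The second coordinate changes by +3 each step: at step 6 it is 7.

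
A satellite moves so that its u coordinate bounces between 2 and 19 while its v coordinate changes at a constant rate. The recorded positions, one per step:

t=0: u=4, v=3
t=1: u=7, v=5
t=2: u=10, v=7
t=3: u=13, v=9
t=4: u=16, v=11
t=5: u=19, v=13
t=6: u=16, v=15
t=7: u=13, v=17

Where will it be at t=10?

The u coordinate reflects between 2 and 19, moving 3 per step.
  step 8: 13 → 10
  step 9: 10 → 7
  step 10: 7 → 4
The v coordinate changes by +2 each step: at step 10 it is 23.

u=4, v=23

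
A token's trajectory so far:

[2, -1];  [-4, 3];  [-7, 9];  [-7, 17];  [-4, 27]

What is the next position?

[2, 39]

First differences are [-6, +4], [-3, +6], [+0, +8], [+3, +10]; their common second difference is [+3, +2] (constant acceleration).
step 5: [-4, 27] + [+6, +12] → [2, 39]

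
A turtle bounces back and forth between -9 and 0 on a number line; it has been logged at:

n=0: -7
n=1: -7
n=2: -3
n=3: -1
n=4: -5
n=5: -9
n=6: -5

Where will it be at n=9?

The value reflects between -9 and 0, moving 4 per step.
  step 7: -5 → -1
  step 8: -1 → -3
  step 9: -3 → -7

-7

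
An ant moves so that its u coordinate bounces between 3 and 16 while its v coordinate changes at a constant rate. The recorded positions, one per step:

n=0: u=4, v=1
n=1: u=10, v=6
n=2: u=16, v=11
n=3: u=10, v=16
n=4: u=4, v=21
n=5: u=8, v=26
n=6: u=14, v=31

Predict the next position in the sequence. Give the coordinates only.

u=12, v=36

The u coordinate reflects between 3 and 16, moving 6 per step.
  step 7: 14 → 12
The v coordinate changes by +5 each step: at step 7 it is 36.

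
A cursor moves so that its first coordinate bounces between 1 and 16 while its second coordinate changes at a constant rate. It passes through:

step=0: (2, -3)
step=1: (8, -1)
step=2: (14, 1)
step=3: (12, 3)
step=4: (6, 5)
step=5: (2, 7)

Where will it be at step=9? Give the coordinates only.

(6, 15)

The first coordinate reflects between 1 and 16, moving 6 per step.
  step 6: 2 → 8
  step 7: 8 → 14
  step 8: 14 → 12
  step 9: 12 → 6
The second coordinate changes by +2 each step: at step 9 it is 15.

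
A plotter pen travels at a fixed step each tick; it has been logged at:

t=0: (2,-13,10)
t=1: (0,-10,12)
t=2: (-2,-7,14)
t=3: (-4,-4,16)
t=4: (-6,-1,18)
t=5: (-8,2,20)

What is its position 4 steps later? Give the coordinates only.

Each step adds (-2,+3,+2) to the position.
step 6: (-8,2,20) + (-2,+3,+2) → (-10,5,22)
step 7: (-10,5,22) + (-2,+3,+2) → (-12,8,24)
step 8: (-12,8,24) + (-2,+3,+2) → (-14,11,26)
step 9: (-14,11,26) + (-2,+3,+2) → (-16,14,28)

(-16,14,28)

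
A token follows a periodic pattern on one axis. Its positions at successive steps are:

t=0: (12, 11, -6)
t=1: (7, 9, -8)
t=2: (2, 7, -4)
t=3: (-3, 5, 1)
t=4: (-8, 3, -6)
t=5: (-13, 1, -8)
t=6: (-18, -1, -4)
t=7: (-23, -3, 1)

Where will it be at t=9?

(-33, -7, -8)

First: linear, -5 per step → -33 at step 9.
Second: linear, -2 per step → -7 at step 9.
Third: cycles through -6, -8, -4, 1 every 4 steps. Step 9 lands at position 1 of the cycle → -8.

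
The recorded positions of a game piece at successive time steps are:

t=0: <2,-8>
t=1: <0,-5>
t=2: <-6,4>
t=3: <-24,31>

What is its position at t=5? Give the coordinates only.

Step-to-step displacements: <-2,+3>, <-6,+9>, <-18,+27>; each is 3× the previous.
step 4: <-24,31> + <-54,+81> → <-78,112>
step 5: <-78,112> + <-162,+243> → <-240,355>

<-240,355>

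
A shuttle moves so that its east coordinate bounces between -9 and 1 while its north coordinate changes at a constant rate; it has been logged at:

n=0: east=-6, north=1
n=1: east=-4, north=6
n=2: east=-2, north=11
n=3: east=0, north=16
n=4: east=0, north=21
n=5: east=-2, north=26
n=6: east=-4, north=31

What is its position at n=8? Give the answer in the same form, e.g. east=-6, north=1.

east=-8, north=41

The east coordinate travels 2 per step and bounces off the walls at -9 and 1.
  step 7: -4 → -6
  step 8: -6 → -8
The north coordinate changes by +5 each step: at step 8 it is 41.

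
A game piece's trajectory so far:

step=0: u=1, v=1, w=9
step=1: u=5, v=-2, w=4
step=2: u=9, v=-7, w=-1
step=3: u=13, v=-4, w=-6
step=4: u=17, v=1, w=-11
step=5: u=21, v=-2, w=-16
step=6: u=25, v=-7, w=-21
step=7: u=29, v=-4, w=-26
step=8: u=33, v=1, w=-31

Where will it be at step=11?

u=45, v=-4, w=-46

The u coordinate changes by +4 each step, so at step 11 it is 1 + 11·(4) = 45.
The v coordinate repeats the cycle [1, -2, -7, -4] with period 4; step 11 mod 4 = 3, giving -4.
The w coordinate changes by -5 each step, so at step 11 it is 9 + 11·(-5) = -46.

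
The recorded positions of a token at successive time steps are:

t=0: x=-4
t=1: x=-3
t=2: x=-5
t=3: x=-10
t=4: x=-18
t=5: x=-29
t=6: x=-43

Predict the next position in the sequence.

x=-60

Successive displacements: +1, -2, -5, -8, -11, -14 — each changes by -3.
step 7: -43 − 17 → x=-60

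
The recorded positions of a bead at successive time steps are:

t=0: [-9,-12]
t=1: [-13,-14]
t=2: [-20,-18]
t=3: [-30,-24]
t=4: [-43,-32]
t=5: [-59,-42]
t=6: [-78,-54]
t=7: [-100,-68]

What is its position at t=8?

First differences are [-4,-2], [-7,-4], [-10,-6], [-13,-8], [-16,-10], [-19,-12], [-22,-14]; their common second difference is [-3,-2] (constant acceleration).
step 8: [-100,-68] + [-25,-16] → [-125,-84]

[-125,-84]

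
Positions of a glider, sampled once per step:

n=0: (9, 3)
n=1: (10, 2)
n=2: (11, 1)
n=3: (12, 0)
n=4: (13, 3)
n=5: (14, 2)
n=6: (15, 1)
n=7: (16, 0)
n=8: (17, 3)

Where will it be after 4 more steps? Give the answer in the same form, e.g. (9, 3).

The first coordinate changes by +1 each step, so at step 12 it is 9 + 12·(1) = 21.
The second coordinate repeats the cycle [3, 2, 1, 0] with period 4; step 12 mod 4 = 0, giving 3.

(21, 3)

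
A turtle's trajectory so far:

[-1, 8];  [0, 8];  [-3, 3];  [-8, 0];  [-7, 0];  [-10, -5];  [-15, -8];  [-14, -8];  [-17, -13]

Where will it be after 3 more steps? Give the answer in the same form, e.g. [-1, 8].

[-24, -21]

Step-to-step displacements: [+1, +0], [-3, -5], [-5, -3], [+1, +0], [-3, -5], [-5, -3], [+1, +0], [-3, -5] — a repeating cycle of length 3.
step 9: apply [-5, -3] → [-22, -16]
step 10: apply [+1, +0] → [-21, -16]
step 11: apply [-3, -5] → [-24, -21]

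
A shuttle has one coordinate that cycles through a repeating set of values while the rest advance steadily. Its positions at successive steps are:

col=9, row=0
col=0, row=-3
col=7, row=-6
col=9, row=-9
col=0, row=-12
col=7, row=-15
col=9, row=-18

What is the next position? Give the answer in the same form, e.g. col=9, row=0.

The col coordinate repeats the cycle [9, 0, 7] with period 3; step 7 mod 3 = 1, giving 0.
The row coordinate changes by -3 each step, so at step 7 it is 0 + 7·(-3) = -21.

col=0, row=-21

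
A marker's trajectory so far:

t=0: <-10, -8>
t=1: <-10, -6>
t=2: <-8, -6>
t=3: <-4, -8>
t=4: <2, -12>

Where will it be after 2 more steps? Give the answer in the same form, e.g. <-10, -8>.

Successive displacements: <+0, +2>, <+2, +0>, <+4, -2>, <+6, -4> — each changes by <+2, -2>.
step 5: <2, -12> + <+8, -6> → <10, -18>
step 6: <10, -18> + <+10, -8> → <20, -26>

<20, -26>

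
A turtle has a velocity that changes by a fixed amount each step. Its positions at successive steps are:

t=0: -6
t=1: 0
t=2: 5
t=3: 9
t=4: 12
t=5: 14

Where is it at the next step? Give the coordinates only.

15

Taking differences between consecutive positions: +6, +5, +4, +3, +2. These grow by -1 each step.
step 6: 14 + 1 → 15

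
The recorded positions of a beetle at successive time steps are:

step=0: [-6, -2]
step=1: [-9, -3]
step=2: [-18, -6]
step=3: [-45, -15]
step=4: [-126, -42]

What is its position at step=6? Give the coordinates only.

[-1098, -366]

Consecutive displacements [-3, -1], [-9, -3], [-27, -9], [-81, -27] scale by a factor of 3 each step.
step 5: [-126, -42] + [-243, -81] → [-369, -123]
step 6: [-369, -123] + [-729, -243] → [-1098, -366]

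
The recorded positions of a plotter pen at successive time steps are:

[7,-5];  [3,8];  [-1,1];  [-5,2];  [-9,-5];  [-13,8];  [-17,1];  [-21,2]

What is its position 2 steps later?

First: linear, -4 per step → -29 at step 9.
Second: cycles through -5, 8, 1, 2 every 4 steps. Step 9 lands at position 1 of the cycle → 8.

[-29,8]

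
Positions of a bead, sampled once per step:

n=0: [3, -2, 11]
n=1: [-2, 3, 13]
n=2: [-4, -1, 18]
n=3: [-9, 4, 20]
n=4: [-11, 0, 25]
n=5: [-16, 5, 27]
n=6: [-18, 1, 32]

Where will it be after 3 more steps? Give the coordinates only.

[-30, 7, 41]

The moves between consecutive positions are [-5, +5, +2], [-2, -4, +5], [-5, +5, +2], [-2, -4, +5], [-5, +5, +2], [-2, -4, +5]; they repeat the 2-cycle [[-5, +5, +2], [-2, -4, +5]].
step 7: apply [-5, +5, +2] → [-23, 6, 34]
step 8: apply [-2, -4, +5] → [-25, 2, 39]
step 9: apply [-5, +5, +2] → [-30, 7, 41]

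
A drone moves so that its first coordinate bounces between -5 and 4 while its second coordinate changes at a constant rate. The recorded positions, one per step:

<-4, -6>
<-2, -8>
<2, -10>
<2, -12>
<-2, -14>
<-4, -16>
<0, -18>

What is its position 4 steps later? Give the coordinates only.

<-2, -26>

The first coordinate travels 4 per step and bounces off the walls at -5 and 4.
  step 7: 0 → 4
  step 8: 4 → 0
  step 9: 0 → -4
  step 10: -4 → -2
The second coordinate changes by -2 each step: at step 10 it is -26.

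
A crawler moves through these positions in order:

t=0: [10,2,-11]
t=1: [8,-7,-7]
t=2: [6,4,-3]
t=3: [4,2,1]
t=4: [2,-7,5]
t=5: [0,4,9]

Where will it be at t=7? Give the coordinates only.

[-4,-7,17]

The first coordinate changes by -2 each step, so at step 7 it is 10 + 7·(-2) = -4.
The second coordinate repeats the cycle [2, -7, 4] with period 3; step 7 mod 3 = 1, giving -7.
The third coordinate changes by +4 each step, so at step 7 it is -11 + 7·(4) = 17.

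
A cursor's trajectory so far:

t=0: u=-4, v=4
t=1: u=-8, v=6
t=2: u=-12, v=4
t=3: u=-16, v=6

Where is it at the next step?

U: linear, -4 per step → -20 at step 4.
V: cycles through 4, 6 every 2 steps. Step 4 lands at position 0 of the cycle → 4.

u=-20, v=4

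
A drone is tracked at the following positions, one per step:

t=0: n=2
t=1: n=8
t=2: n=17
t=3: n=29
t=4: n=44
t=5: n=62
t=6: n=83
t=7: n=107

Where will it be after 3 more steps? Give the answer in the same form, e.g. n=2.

n=197

Successive displacements: +6, +9, +12, +15, +18, +21, +24 — each changes by +3.
step 8: 107 + 27 → n=134
step 9: 134 + 30 → n=164
step 10: 164 + 33 → n=197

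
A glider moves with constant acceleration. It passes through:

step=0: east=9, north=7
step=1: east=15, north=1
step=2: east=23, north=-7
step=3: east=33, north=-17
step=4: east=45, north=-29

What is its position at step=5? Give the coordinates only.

First differences are (+6,-6), (+8,-8), (+10,-10), (+12,-12); their common second difference is (+2,-2) (constant acceleration).
step 5: east=45, north=-29 + (+14,-14) → east=59, north=-43

east=59, north=-43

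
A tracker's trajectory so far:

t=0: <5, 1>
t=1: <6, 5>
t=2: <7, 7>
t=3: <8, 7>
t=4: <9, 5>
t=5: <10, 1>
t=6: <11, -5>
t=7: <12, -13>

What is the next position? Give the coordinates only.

Successive displacements: <+1, +4>, <+1, +2>, <+1, +0>, <+1, -2>, <+1, -4>, <+1, -6>, <+1, -8> — each changes by <+0, -2>.
step 8: <12, -13> + <+1, -10> → <13, -23>

<13, -23>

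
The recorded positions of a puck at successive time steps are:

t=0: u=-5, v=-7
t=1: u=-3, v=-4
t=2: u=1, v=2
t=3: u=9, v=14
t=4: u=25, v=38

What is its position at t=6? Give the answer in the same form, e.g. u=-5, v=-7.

The jumps are (+2, +3), (+4, +6), (+8, +12), (+16, +24) — a geometric progression with ratio 2.
step 5: u=25, v=38 + (+32, +48) → u=57, v=86
step 6: u=57, v=86 + (+64, +96) → u=121, v=182

u=121, v=182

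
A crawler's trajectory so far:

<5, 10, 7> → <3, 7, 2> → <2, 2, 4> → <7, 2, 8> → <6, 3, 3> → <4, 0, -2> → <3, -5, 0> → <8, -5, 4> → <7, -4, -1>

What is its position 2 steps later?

Differencing gives <-2, -3, -5>, <-1, -5, +2>, <+5, +0, +4>, <-1, +1, -5>, <-2, -3, -5>, <-1, -5, +2>, <+5, +0, +4>, <-1, +1, -5>. This is the pattern <-2, -3, -5>, <-1, -5, +2>, <+5, +0, +4>, <-1, +1, -5> repeated.
step 9: apply <-2, -3, -5> → <5, -7, -6>
step 10: apply <-1, -5, +2> → <4, -12, -4>

<4, -12, -4>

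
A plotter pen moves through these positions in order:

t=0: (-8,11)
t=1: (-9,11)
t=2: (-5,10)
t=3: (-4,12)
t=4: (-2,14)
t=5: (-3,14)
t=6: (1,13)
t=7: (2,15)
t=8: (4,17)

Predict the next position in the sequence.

(3,17)

Differencing gives (-1,+0), (+4,-1), (+1,+2), (+2,+2), (-1,+0), (+4,-1), (+1,+2), (+2,+2). This is the pattern (-1,+0), (+4,-1), (+1,+2), (+2,+2) repeated.
step 9: apply (-1,+0) → (3,17)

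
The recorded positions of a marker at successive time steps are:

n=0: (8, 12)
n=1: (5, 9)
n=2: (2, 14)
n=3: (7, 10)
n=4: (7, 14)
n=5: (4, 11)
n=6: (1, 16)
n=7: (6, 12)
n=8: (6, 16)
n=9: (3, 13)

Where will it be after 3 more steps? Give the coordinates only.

(5, 18)

Step-to-step displacements: (-3, -3), (-3, +5), (+5, -4), (+0, +4), (-3, -3), (-3, +5), (+5, -4), (+0, +4), (-3, -3) — a repeating cycle of length 4.
step 10: apply (-3, +5) → (0, 18)
step 11: apply (+5, -4) → (5, 14)
step 12: apply (+0, +4) → (5, 18)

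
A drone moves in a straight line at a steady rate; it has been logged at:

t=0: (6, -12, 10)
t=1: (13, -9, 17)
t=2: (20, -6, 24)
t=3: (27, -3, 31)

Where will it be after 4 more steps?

Each step adds (+7, +3, +7) to the position.
step 4: (27, -3, 31) + (+7, +3, +7) → (34, 0, 38)
step 5: (34, 0, 38) + (+7, +3, +7) → (41, 3, 45)
step 6: (41, 3, 45) + (+7, +3, +7) → (48, 6, 52)
step 7: (48, 6, 52) + (+7, +3, +7) → (55, 9, 59)

(55, 9, 59)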